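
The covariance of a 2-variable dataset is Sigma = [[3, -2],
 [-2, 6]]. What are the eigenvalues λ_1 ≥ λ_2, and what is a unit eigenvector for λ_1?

Step 1 — characteristic polynomial of 2×2 Sigma:
  det(Sigma - λI) = λ² - trace · λ + det = 0.
  trace = 3 + 6 = 9, det = 3·6 - (-2)² = 14.
Step 2 — discriminant:
  Δ = trace² - 4·det = 81 - 56 = 25.
Step 3 — eigenvalues:
  λ = (trace ± √Δ)/2 = (9 ± 5)/2,
  λ_1 = 7,  λ_2 = 2.

Step 4 — unit eigenvector for λ_1: solve (Sigma - λ_1 I)v = 0. First row:
  (3 - 7)·v_x + (-2)·v_y = 0, i.e. (-4)·v_x + (-2)·v_y = 0,
  so v ∝ (b, λ_1 - a) = (-2, 4); multiply by -1 so the first entry is positive: u = (2, -4).
  ||u|| = √((2)² + (-4)²) = √(20) ≈ 4.4721,
  v_1 = u/||u|| ≈ (0.4472, -0.8944) (||v_1|| = 1).

λ_1 = 7,  λ_2 = 2;  v_1 ≈ (0.4472, -0.8944)


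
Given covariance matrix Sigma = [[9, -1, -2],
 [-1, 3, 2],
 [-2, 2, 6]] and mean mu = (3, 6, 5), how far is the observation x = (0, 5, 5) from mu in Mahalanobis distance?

Step 1 — centre the observation: (x - mu) = (-3, -1, 0).

Step 2 — invert Sigma (cofactor / det for 3×3, or solve directly):
  Sigma^{-1} = [[0.1207, 0.0172, 0.0345],
 [0.0172, 0.431, -0.1379],
 [0.0345, -0.1379, 0.2241]].

Step 3 — form the quadratic (x - mu)^T · Sigma^{-1} · (x - mu):
  Sigma^{-1} · (x - mu) = (-0.3793, -0.4828, 0.0345).
  (x - mu)^T · [Sigma^{-1} · (x - mu)] = (-3)·(-0.3793) + (-1)·(-0.4828) + (0)·(0.0345) = 1.6207.

Step 4 — take square root: d = √(1.6207) ≈ 1.2731.

d(x, mu) = √(1.6207) ≈ 1.2731


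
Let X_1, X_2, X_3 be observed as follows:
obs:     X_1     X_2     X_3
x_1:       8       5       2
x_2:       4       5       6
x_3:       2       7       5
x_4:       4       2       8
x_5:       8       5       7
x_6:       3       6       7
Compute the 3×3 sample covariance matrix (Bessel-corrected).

Step 1 — column means:
  mean(X_1) = (8 + 4 + 2 + 4 + 8 + 3) / 6 = 29/6 = 4.8333
  mean(X_2) = (5 + 5 + 7 + 2 + 5 + 6) / 6 = 30/6 = 5
  mean(X_3) = (2 + 6 + 5 + 8 + 7 + 7) / 6 = 35/6 = 5.8333

Step 2 — sample covariance S[i,j] = (1/(n-1)) · Σ_k (x_{k,i} - mean_i) · (x_{k,j} - mean_j), with n-1 = 5.
  S[X_1,X_1] = ((3.1667)·(3.1667) + (-0.8333)·(-0.8333) + (-2.8333)·(-2.8333) + (-0.8333)·(-0.8333) + (3.1667)·(3.1667) + (-1.8333)·(-1.8333)) / 5 = 32.8333/5 = 6.5667
  S[X_1,X_2] = ((3.1667)·(0) + (-0.8333)·(0) + (-2.8333)·(2) + (-0.8333)·(-3) + (3.1667)·(0) + (-1.8333)·(1)) / 5 = -5/5 = -1
  S[X_1,X_3] = ((3.1667)·(-3.8333) + (-0.8333)·(0.1667) + (-2.8333)·(-0.8333) + (-0.8333)·(2.1667) + (3.1667)·(1.1667) + (-1.8333)·(1.1667)) / 5 = -10.1667/5 = -2.0333
  S[X_2,X_2] = ((0)·(0) + (0)·(0) + (2)·(2) + (-3)·(-3) + (0)·(0) + (1)·(1)) / 5 = 14/5 = 2.8
  S[X_2,X_3] = ((0)·(-3.8333) + (0)·(0.1667) + (2)·(-0.8333) + (-3)·(2.1667) + (0)·(1.1667) + (1)·(1.1667)) / 5 = -7/5 = -1.4
  S[X_3,X_3] = ((-3.8333)·(-3.8333) + (0.1667)·(0.1667) + (-0.8333)·(-0.8333) + (2.1667)·(2.1667) + (1.1667)·(1.1667) + (1.1667)·(1.1667)) / 5 = 22.8333/5 = 4.5667

S is symmetric (S[j,i] = S[i,j]). Assembling:

S = [[6.5667, -1, -2.0333],
 [-1, 2.8, -1.4],
 [-2.0333, -1.4, 4.5667]]


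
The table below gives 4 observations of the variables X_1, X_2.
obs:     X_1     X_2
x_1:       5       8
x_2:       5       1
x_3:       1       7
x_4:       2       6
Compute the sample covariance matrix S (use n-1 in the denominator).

Step 1 — column means:
  mean(X_1) = (5 + 5 + 1 + 2) / 4 = 13/4 = 3.25
  mean(X_2) = (8 + 1 + 7 + 6) / 4 = 22/4 = 5.5

Step 2 — sample covariance S[i,j] = (1/(n-1)) · Σ_k (x_{k,i} - mean_i) · (x_{k,j} - mean_j), with n-1 = 3.
  S[X_1,X_1] = ((1.75)·(1.75) + (1.75)·(1.75) + (-2.25)·(-2.25) + (-1.25)·(-1.25)) / 3 = 12.75/3 = 4.25
  S[X_1,X_2] = ((1.75)·(2.5) + (1.75)·(-4.5) + (-2.25)·(1.5) + (-1.25)·(0.5)) / 3 = -7.5/3 = -2.5
  S[X_2,X_2] = ((2.5)·(2.5) + (-4.5)·(-4.5) + (1.5)·(1.5) + (0.5)·(0.5)) / 3 = 29/3 = 9.6667

S is symmetric (S[j,i] = S[i,j]). Assembling:

S = [[4.25, -2.5],
 [-2.5, 9.6667]]


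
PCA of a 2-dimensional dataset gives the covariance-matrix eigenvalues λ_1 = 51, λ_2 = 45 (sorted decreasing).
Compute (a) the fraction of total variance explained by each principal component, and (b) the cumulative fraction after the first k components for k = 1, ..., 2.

Step 1 — total variance = trace(Sigma) = Σ λ_i = 51 + 45 = 96.

Step 2 — fraction explained by component i = λ_i / Σ λ:
  PC1: 51/96 = 0.5312
  PC2: 45/96 = 0.4688

Step 3 — cumulative fraction after k components = (λ_1 + ... + λ_k) / Σ λ:
  k = 1: 51/96 = 0.5312
  k = 2: (51 + 45)/96 = 96/96 = 1

Summary (fraction, with percent):

explained: PC1 0.5312 (53.12%), PC2 0.4688 (46.88%);  cumulative: 0.5312, 1


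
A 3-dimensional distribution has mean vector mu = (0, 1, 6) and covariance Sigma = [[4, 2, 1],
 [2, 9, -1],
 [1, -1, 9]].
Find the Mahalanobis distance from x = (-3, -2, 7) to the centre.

Step 1 — centre the observation: (x - mu) = (-3, -3, 1).

Step 2 — invert Sigma (cofactor / det for 3×3, or solve directly):
  Sigma^{-1} = [[0.2952, -0.0701, -0.0406],
 [-0.0701, 0.1292, 0.0221],
 [-0.0406, 0.0221, 0.1181]].

Step 3 — form the quadratic (x - mu)^T · Sigma^{-1} · (x - mu):
  Sigma^{-1} · (x - mu) = (-0.7159, -0.155, 0.1734).
  (x - mu)^T · [Sigma^{-1} · (x - mu)] = (-3)·(-0.7159) + (-3)·(-0.155) + (1)·(0.1734) = 2.786.

Step 4 — take square root: d = √(2.786) ≈ 1.6691.

d(x, mu) = √(2.786) ≈ 1.6691


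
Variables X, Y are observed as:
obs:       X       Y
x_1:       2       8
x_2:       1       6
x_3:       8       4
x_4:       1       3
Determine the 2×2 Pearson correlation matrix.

Step 1 — column means:
  mean(X) = (2 + 1 + 8 + 1) / 4 = 12/4 = 3
  mean(Y) = (8 + 6 + 4 + 3) / 4 = 21/4 = 5.25

Step 2 — sample variances and covariances s[i,j] = (1/(n-1)) · Σ_k (x_{k,i} - mean_i) · (x_{k,j} - mean_j), with n-1 = 3:
  s[X,X] = ((-1)·(-1) + (-2)·(-2) + (5)·(5) + (-2)·(-2)) / 3 = 34/3 = 11.3333
  s[X,Y] = ((-1)·(2.75) + (-2)·(0.75) + (5)·(-1.25) + (-2)·(-2.25)) / 3 = -6/3 = -2
  s[Y,Y] = ((2.75)·(2.75) + (0.75)·(0.75) + (-1.25)·(-1.25) + (-2.25)·(-2.25)) / 3 = 14.75/3 = 4.9167
  Sample standard deviations s_i = √(s[i,i]):
  s(X) = √(11.3333) = 3.3665
  s(Y) = √(4.9167) = 2.2174

Step 3 — r_{ij} = s_{ij} / (s_i · s_j):
  r[X,X] = 1 (diagonal).
  r[X,Y] = -2 / (3.3665 · 2.2174) = -2 / 7.4647 = -0.2679
  r[Y,Y] = 1 (diagonal).

R is symmetric with unit diagonal. Assembling:

R = [[1, -0.2679],
 [-0.2679, 1]]


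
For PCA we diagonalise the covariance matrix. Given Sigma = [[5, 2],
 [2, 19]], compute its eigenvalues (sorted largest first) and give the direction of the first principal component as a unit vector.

Step 1 — characteristic polynomial of 2×2 Sigma:
  det(Sigma - λI) = λ² - trace · λ + det = 0.
  trace = 5 + 19 = 24, det = 5·19 - (2)² = 91.
Step 2 — discriminant:
  Δ = trace² - 4·det = 576 - 364 = 212.
Step 3 — eigenvalues:
  λ = (trace ± √Δ)/2 = (24 ± 14.5602)/2,
  λ_1 = 19.2801,  λ_2 = 4.7199.

Step 4 — unit eigenvector for λ_1: solve (Sigma - λ_1 I)v = 0. First row:
  (5 - 19.2801)·v_x + (2)·v_y = 0, i.e. (-14.2801)·v_x + (2)·v_y = 0,
  so v ∝ (b, λ_1 - a) = (2, 14.2801) = u.
  ||u|| = √((2)² + (14.2801)²) = √(207.9215) ≈ 14.4195,
  v_1 = u/||u|| ≈ (0.1387, 0.9903) (||v_1|| = 1).

λ_1 = 19.2801,  λ_2 = 4.7199;  v_1 ≈ (0.1387, 0.9903)


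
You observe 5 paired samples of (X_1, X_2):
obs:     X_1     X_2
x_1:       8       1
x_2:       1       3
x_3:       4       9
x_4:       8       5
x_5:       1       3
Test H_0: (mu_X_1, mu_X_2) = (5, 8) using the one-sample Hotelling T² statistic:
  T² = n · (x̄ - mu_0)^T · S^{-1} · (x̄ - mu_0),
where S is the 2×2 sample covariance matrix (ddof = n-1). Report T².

Step 1 — sample mean vector:
  mean(X_1) = (8 + 1 + 4 + 8 + 1) / 5 = 22/5 = 4.4
  mean(X_2) = (1 + 3 + 9 + 5 + 3) / 5 = 21/5 = 4.2
  x̄ = (4.4, 4.2),  deviation x̄ - mu_0 = (4.4, 4.2) - (5, 8) = (-0.6, -3.8).

Step 2 — sample covariance matrix, S[i,j] = (1/(n-1)) · Σ_k (x_{k,i} - mean_i) · (x_{k,j} - mean_j), divisor n-1 = 4:
  S[X_1,X_1] = ((3.6)·(3.6) + (-3.4)·(-3.4) + (-0.4)·(-0.4) + (3.6)·(3.6) + (-3.4)·(-3.4)) / 4 = 49.2/4 = 12.3
  S[X_1,X_2] = ((3.6)·(-3.2) + (-3.4)·(-1.2) + (-0.4)·(4.8) + (3.6)·(0.8) + (-3.4)·(-1.2)) / 4 = -2.4/4 = -0.6
  S[X_2,X_2] = ((-3.2)·(-3.2) + (-1.2)·(-1.2) + (4.8)·(4.8) + (0.8)·(0.8) + (-1.2)·(-1.2)) / 4 = 36.8/4 = 9.2
  S = [[12.3, -0.6],
 [-0.6, 9.2]].

Step 3 — invert S. det(S) = 12.3·9.2 - (-0.6)² = 112.8.
  S^{-1} = (1/det) · [[d, -b], [-b, a]] = [[0.0816, 0.0053],
 [0.0053, 0.109]].

Step 4 — quadratic form (x̄ - mu_0)^T · S^{-1} · (x̄ - mu_0):
  S^{-1} · (x̄ - mu_0) = (-0.0691, -0.4176),
  (x̄ - mu_0)^T · [...] = (-0.6)·(-0.0691) + (-3.8)·(-0.4176) = 1.6282.

Step 5 — scale by n: T² = 5 · 1.6282 = 8.141.

T² ≈ 8.141


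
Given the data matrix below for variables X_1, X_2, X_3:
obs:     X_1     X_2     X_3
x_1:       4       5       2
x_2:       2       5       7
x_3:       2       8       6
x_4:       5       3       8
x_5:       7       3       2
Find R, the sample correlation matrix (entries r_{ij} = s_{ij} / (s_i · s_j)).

Step 1 — column means:
  mean(X_1) = (4 + 2 + 2 + 5 + 7) / 5 = 20/5 = 4
  mean(X_2) = (5 + 5 + 8 + 3 + 3) / 5 = 24/5 = 4.8
  mean(X_3) = (2 + 7 + 6 + 8 + 2) / 5 = 25/5 = 5

Step 2 — sample variances and covariances s[i,j] = (1/(n-1)) · Σ_k (x_{k,i} - mean_i) · (x_{k,j} - mean_j), with n-1 = 4:
  s[X_1,X_1] = ((0)·(0) + (-2)·(-2) + (-2)·(-2) + (1)·(1) + (3)·(3)) / 4 = 18/4 = 4.5
  s[X_1,X_2] = ((0)·(0.2) + (-2)·(0.2) + (-2)·(3.2) + (1)·(-1.8) + (3)·(-1.8)) / 4 = -14/4 = -3.5
  s[X_1,X_3] = ((0)·(-3) + (-2)·(2) + (-2)·(1) + (1)·(3) + (3)·(-3)) / 4 = -12/4 = -3
  s[X_2,X_2] = ((0.2)·(0.2) + (0.2)·(0.2) + (3.2)·(3.2) + (-1.8)·(-1.8) + (-1.8)·(-1.8)) / 4 = 16.8/4 = 4.2
  s[X_2,X_3] = ((0.2)·(-3) + (0.2)·(2) + (3.2)·(1) + (-1.8)·(3) + (-1.8)·(-3)) / 4 = 3/4 = 0.75
  s[X_3,X_3] = ((-3)·(-3) + (2)·(2) + (1)·(1) + (3)·(3) + (-3)·(-3)) / 4 = 32/4 = 8
  Sample standard deviations s_i = √(s[i,i]):
  s(X_1) = √(4.5) = 2.1213
  s(X_2) = √(4.2) = 2.0494
  s(X_3) = √(8) = 2.8284

Step 3 — r_{ij} = s_{ij} / (s_i · s_j):
  r[X_1,X_1] = 1 (diagonal).
  r[X_1,X_2] = -3.5 / (2.1213 · 2.0494) = -3.5 / 4.3474 = -0.8051
  r[X_1,X_3] = -3 / (2.1213 · 2.8284) = -3 / 6 = -0.5
  r[X_2,X_2] = 1 (diagonal).
  r[X_2,X_3] = 0.75 / (2.0494 · 2.8284) = 0.75 / 5.7966 = 0.1294
  r[X_3,X_3] = 1 (diagonal).

R is symmetric with unit diagonal. Assembling:

R = [[1, -0.8051, -0.5],
 [-0.8051, 1, 0.1294],
 [-0.5, 0.1294, 1]]


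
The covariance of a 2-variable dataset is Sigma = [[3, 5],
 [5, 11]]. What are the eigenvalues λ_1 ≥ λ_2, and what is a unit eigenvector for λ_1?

Step 1 — characteristic polynomial of 2×2 Sigma:
  det(Sigma - λI) = λ² - trace · λ + det = 0.
  trace = 3 + 11 = 14, det = 3·11 - (5)² = 8.
Step 2 — discriminant:
  Δ = trace² - 4·det = 196 - 32 = 164.
Step 3 — eigenvalues:
  λ = (trace ± √Δ)/2 = (14 ± 12.8062)/2,
  λ_1 = 13.4031,  λ_2 = 0.5969.

Step 4 — unit eigenvector for λ_1: solve (Sigma - λ_1 I)v = 0. First row:
  (3 - 13.4031)·v_x + (5)·v_y = 0, i.e. (-10.4031)·v_x + (5)·v_y = 0,
  so v ∝ (b, λ_1 - a) = (5, 10.4031) = u.
  ||u|| = √((5)² + (10.4031)²) = √(133.225) ≈ 11.5423,
  v_1 = u/||u|| ≈ (0.4332, 0.9013) (||v_1|| = 1).

λ_1 = 13.4031,  λ_2 = 0.5969;  v_1 ≈ (0.4332, 0.9013)


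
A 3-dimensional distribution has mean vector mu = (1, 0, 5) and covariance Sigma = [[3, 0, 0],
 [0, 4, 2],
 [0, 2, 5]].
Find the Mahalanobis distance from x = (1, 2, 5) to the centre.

Step 1 — centre the observation: (x - mu) = (0, 2, 0).

Step 2 — invert Sigma (cofactor / det for 3×3, or solve directly):
  Sigma^{-1} = [[0.3333, 0, 0],
 [0, 0.3125, -0.125],
 [0, -0.125, 0.25]].

Step 3 — form the quadratic (x - mu)^T · Sigma^{-1} · (x - mu):
  Sigma^{-1} · (x - mu) = (0, 0.625, -0.25).
  (x - mu)^T · [Sigma^{-1} · (x - mu)] = (0)·(0) + (2)·(0.625) + (0)·(-0.25) = 1.25.

Step 4 — take square root: d = √(1.25) ≈ 1.118.

d(x, mu) = √(1.25) ≈ 1.118


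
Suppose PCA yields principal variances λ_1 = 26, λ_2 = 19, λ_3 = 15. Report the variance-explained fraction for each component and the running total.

Step 1 — total variance = trace(Sigma) = Σ λ_i = 26 + 19 + 15 = 60.

Step 2 — fraction explained by component i = λ_i / Σ λ:
  PC1: 26/60 = 0.4333
  PC2: 19/60 = 0.3167
  PC3: 15/60 = 0.25

Step 3 — cumulative fraction after k components = (λ_1 + ... + λ_k) / Σ λ:
  k = 1: 26/60 = 0.4333
  k = 2: (26 + 19)/60 = 45/60 = 0.75
  k = 3: (26 + 19 + 15)/60 = 60/60 = 1

Summary (fraction, with percent):

explained: PC1 0.4333 (43.33%), PC2 0.3167 (31.67%), PC3 0.25 (25%);  cumulative: 0.4333, 0.75, 1


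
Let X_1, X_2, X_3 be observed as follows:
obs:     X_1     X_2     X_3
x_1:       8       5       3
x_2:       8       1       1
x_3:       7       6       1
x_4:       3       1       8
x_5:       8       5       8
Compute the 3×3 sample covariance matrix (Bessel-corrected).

Step 1 — column means:
  mean(X_1) = (8 + 8 + 7 + 3 + 8) / 5 = 34/5 = 6.8
  mean(X_2) = (5 + 1 + 6 + 1 + 5) / 5 = 18/5 = 3.6
  mean(X_3) = (3 + 1 + 1 + 8 + 8) / 5 = 21/5 = 4.2

Step 2 — sample covariance S[i,j] = (1/(n-1)) · Σ_k (x_{k,i} - mean_i) · (x_{k,j} - mean_j), with n-1 = 4.
  S[X_1,X_1] = ((1.2)·(1.2) + (1.2)·(1.2) + (0.2)·(0.2) + (-3.8)·(-3.8) + (1.2)·(1.2)) / 4 = 18.8/4 = 4.7
  S[X_1,X_2] = ((1.2)·(1.4) + (1.2)·(-2.6) + (0.2)·(2.4) + (-3.8)·(-2.6) + (1.2)·(1.4)) / 4 = 10.6/4 = 2.65
  S[X_1,X_3] = ((1.2)·(-1.2) + (1.2)·(-3.2) + (0.2)·(-3.2) + (-3.8)·(3.8) + (1.2)·(3.8)) / 4 = -15.8/4 = -3.95
  S[X_2,X_2] = ((1.4)·(1.4) + (-2.6)·(-2.6) + (2.4)·(2.4) + (-2.6)·(-2.6) + (1.4)·(1.4)) / 4 = 23.2/4 = 5.8
  S[X_2,X_3] = ((1.4)·(-1.2) + (-2.6)·(-3.2) + (2.4)·(-3.2) + (-2.6)·(3.8) + (1.4)·(3.8)) / 4 = -5.6/4 = -1.4
  S[X_3,X_3] = ((-1.2)·(-1.2) + (-3.2)·(-3.2) + (-3.2)·(-3.2) + (3.8)·(3.8) + (3.8)·(3.8)) / 4 = 50.8/4 = 12.7

S is symmetric (S[j,i] = S[i,j]). Assembling:

S = [[4.7, 2.65, -3.95],
 [2.65, 5.8, -1.4],
 [-3.95, -1.4, 12.7]]


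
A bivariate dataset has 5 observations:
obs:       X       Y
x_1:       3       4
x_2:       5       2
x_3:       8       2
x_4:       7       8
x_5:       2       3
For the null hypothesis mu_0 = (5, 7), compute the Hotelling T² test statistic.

Step 1 — sample mean vector:
  mean(X) = (3 + 5 + 8 + 7 + 2) / 5 = 25/5 = 5
  mean(Y) = (4 + 2 + 2 + 8 + 3) / 5 = 19/5 = 3.8
  x̄ = (5, 3.8),  deviation x̄ - mu_0 = (5, 3.8) - (5, 7) = (0, -3.2).

Step 2 — sample covariance matrix, S[i,j] = (1/(n-1)) · Σ_k (x_{k,i} - mean_i) · (x_{k,j} - mean_j), divisor n-1 = 4:
  S[X,X] = ((-2)·(-2) + (0)·(0) + (3)·(3) + (2)·(2) + (-3)·(-3)) / 4 = 26/4 = 6.5
  S[X,Y] = ((-2)·(0.2) + (0)·(-1.8) + (3)·(-1.8) + (2)·(4.2) + (-3)·(-0.8)) / 4 = 5/4 = 1.25
  S[Y,Y] = ((0.2)·(0.2) + (-1.8)·(-1.8) + (-1.8)·(-1.8) + (4.2)·(4.2) + (-0.8)·(-0.8)) / 4 = 24.8/4 = 6.2
  S = [[6.5, 1.25],
 [1.25, 6.2]].

Step 3 — invert S. det(S) = 6.5·6.2 - (1.25)² = 38.7375.
  S^{-1} = (1/det) · [[d, -b], [-b, a]] = [[0.1601, -0.0323],
 [-0.0323, 0.1678]].

Step 4 — quadratic form (x̄ - mu_0)^T · S^{-1} · (x̄ - mu_0):
  S^{-1} · (x̄ - mu_0) = (0.1033, -0.5369),
  (x̄ - mu_0)^T · [...] = (0)·(0.1033) + (-3.2)·(-0.5369) = 1.7182.

Step 5 — scale by n: T² = 5 · 1.7182 = 8.5912.

T² ≈ 8.5912


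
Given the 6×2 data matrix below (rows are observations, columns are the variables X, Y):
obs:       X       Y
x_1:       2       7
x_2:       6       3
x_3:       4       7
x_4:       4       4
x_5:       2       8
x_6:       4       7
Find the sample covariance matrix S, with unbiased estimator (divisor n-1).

Step 1 — column means:
  mean(X) = (2 + 6 + 4 + 4 + 2 + 4) / 6 = 22/6 = 3.6667
  mean(Y) = (7 + 3 + 7 + 4 + 8 + 7) / 6 = 36/6 = 6

Step 2 — sample covariance S[i,j] = (1/(n-1)) · Σ_k (x_{k,i} - mean_i) · (x_{k,j} - mean_j), with n-1 = 5.
  S[X,X] = ((-1.6667)·(-1.6667) + (2.3333)·(2.3333) + (0.3333)·(0.3333) + (0.3333)·(0.3333) + (-1.6667)·(-1.6667) + (0.3333)·(0.3333)) / 5 = 11.3333/5 = 2.2667
  S[X,Y] = ((-1.6667)·(1) + (2.3333)·(-3) + (0.3333)·(1) + (0.3333)·(-2) + (-1.6667)·(2) + (0.3333)·(1)) / 5 = -12/5 = -2.4
  S[Y,Y] = ((1)·(1) + (-3)·(-3) + (1)·(1) + (-2)·(-2) + (2)·(2) + (1)·(1)) / 5 = 20/5 = 4

S is symmetric (S[j,i] = S[i,j]). Assembling:

S = [[2.2667, -2.4],
 [-2.4, 4]]


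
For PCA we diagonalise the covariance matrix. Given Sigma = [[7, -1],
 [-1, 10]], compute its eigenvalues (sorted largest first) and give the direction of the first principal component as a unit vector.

Step 1 — characteristic polynomial of 2×2 Sigma:
  det(Sigma - λI) = λ² - trace · λ + det = 0.
  trace = 7 + 10 = 17, det = 7·10 - (-1)² = 69.
Step 2 — discriminant:
  Δ = trace² - 4·det = 289 - 276 = 13.
Step 3 — eigenvalues:
  λ = (trace ± √Δ)/2 = (17 ± 3.6056)/2,
  λ_1 = 10.3028,  λ_2 = 6.6972.

Step 4 — unit eigenvector for λ_1: solve (Sigma - λ_1 I)v = 0. First row:
  (7 - 10.3028)·v_x + (-1)·v_y = 0, i.e. (-3.3028)·v_x + (-1)·v_y = 0,
  so v ∝ (b, λ_1 - a) = (-1, 3.3028); multiply by -1 so the first entry is positive: u = (1, -3.3028).
  ||u|| = √((1)² + (-3.3028)²) = √(11.9083) ≈ 3.4508,
  v_1 = u/||u|| ≈ (0.2898, -0.9571) (||v_1|| = 1).

λ_1 = 10.3028,  λ_2 = 6.6972;  v_1 ≈ (0.2898, -0.9571)


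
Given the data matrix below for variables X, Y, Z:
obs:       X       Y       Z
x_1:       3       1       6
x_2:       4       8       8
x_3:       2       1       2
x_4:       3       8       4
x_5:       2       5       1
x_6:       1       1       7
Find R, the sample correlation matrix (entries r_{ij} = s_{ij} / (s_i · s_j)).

Step 1 — column means:
  mean(X) = (3 + 4 + 2 + 3 + 2 + 1) / 6 = 15/6 = 2.5
  mean(Y) = (1 + 8 + 1 + 8 + 5 + 1) / 6 = 24/6 = 4
  mean(Z) = (6 + 8 + 2 + 4 + 1 + 7) / 6 = 28/6 = 4.6667

Step 2 — sample variances and covariances s[i,j] = (1/(n-1)) · Σ_k (x_{k,i} - mean_i) · (x_{k,j} - mean_j), with n-1 = 5:
  s[X,X] = ((0.5)·(0.5) + (1.5)·(1.5) + (-0.5)·(-0.5) + (0.5)·(0.5) + (-0.5)·(-0.5) + (-1.5)·(-1.5)) / 5 = 5.5/5 = 1.1
  s[X,Y] = ((0.5)·(-3) + (1.5)·(4) + (-0.5)·(-3) + (0.5)·(4) + (-0.5)·(1) + (-1.5)·(-3)) / 5 = 12/5 = 2.4
  s[X,Z] = ((0.5)·(1.3333) + (1.5)·(3.3333) + (-0.5)·(-2.6667) + (0.5)·(-0.6667) + (-0.5)·(-3.6667) + (-1.5)·(2.3333)) / 5 = 5/5 = 1
  s[Y,Y] = ((-3)·(-3) + (4)·(4) + (-3)·(-3) + (4)·(4) + (1)·(1) + (-3)·(-3)) / 5 = 60/5 = 12
  s[Y,Z] = ((-3)·(1.3333) + (4)·(3.3333) + (-3)·(-2.6667) + (4)·(-0.6667) + (1)·(-3.6667) + (-3)·(2.3333)) / 5 = 4/5 = 0.8
  s[Z,Z] = ((1.3333)·(1.3333) + (3.3333)·(3.3333) + (-2.6667)·(-2.6667) + (-0.6667)·(-0.6667) + (-3.6667)·(-3.6667) + (2.3333)·(2.3333)) / 5 = 39.3333/5 = 7.8667
  Sample standard deviations s_i = √(s[i,i]):
  s(X) = √(1.1) = 1.0488
  s(Y) = √(12) = 3.4641
  s(Z) = √(7.8667) = 2.8048

Step 3 — r_{ij} = s_{ij} / (s_i · s_j):
  r[X,X] = 1 (diagonal).
  r[X,Y] = 2.4 / (1.0488 · 3.4641) = 2.4 / 3.6332 = 0.6606
  r[X,Z] = 1 / (1.0488 · 2.8048) = 1 / 2.9417 = 0.3399
  r[Y,Y] = 1 (diagonal).
  r[Y,Z] = 0.8 / (3.4641 · 2.8048) = 0.8 / 9.716 = 0.0823
  r[Z,Z] = 1 (diagonal).

R is symmetric with unit diagonal. Assembling:

R = [[1, 0.6606, 0.3399],
 [0.6606, 1, 0.0823],
 [0.3399, 0.0823, 1]]


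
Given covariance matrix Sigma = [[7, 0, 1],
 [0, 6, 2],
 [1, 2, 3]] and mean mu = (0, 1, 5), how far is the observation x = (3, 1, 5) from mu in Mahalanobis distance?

Step 1 — centre the observation: (x - mu) = (3, 0, 0).

Step 2 — invert Sigma (cofactor / det for 3×3, or solve directly):
  Sigma^{-1} = [[0.1522, 0.0217, -0.0652],
 [0.0217, 0.2174, -0.1522],
 [-0.0652, -0.1522, 0.4565]].

Step 3 — form the quadratic (x - mu)^T · Sigma^{-1} · (x - mu):
  Sigma^{-1} · (x - mu) = (0.4565, 0.0652, -0.1957).
  (x - mu)^T · [Sigma^{-1} · (x - mu)] = (3)·(0.4565) + (0)·(0.0652) + (0)·(-0.1957) = 1.3696.

Step 4 — take square root: d = √(1.3696) ≈ 1.1703.

d(x, mu) = √(1.3696) ≈ 1.1703


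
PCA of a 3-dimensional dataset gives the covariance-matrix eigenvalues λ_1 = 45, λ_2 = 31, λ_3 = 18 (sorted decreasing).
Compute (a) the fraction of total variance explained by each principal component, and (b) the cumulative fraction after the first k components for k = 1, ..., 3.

Step 1 — total variance = trace(Sigma) = Σ λ_i = 45 + 31 + 18 = 94.

Step 2 — fraction explained by component i = λ_i / Σ λ:
  PC1: 45/94 = 0.4787
  PC2: 31/94 = 0.3298
  PC3: 18/94 = 0.1915

Step 3 — cumulative fraction after k components = (λ_1 + ... + λ_k) / Σ λ:
  k = 1: 45/94 = 0.4787
  k = 2: (45 + 31)/94 = 76/94 = 0.8085
  k = 3: (45 + 31 + 18)/94 = 94/94 = 1

Summary (fraction, with percent):

explained: PC1 0.4787 (47.87%), PC2 0.3298 (32.98%), PC3 0.1915 (19.15%);  cumulative: 0.4787, 0.8085, 1


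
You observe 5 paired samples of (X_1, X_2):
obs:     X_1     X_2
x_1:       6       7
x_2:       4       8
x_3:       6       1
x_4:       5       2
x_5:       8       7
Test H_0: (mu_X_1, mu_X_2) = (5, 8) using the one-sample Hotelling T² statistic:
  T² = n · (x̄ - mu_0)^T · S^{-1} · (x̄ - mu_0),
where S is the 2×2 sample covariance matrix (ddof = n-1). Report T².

Step 1 — sample mean vector:
  mean(X_1) = (6 + 4 + 6 + 5 + 8) / 5 = 29/5 = 5.8
  mean(X_2) = (7 + 8 + 1 + 2 + 7) / 5 = 25/5 = 5
  x̄ = (5.8, 5),  deviation x̄ - mu_0 = (5.8, 5) - (5, 8) = (0.8, -3).

Step 2 — sample covariance matrix, S[i,j] = (1/(n-1)) · Σ_k (x_{k,i} - mean_i) · (x_{k,j} - mean_j), divisor n-1 = 4:
  S[X_1,X_1] = ((0.2)·(0.2) + (-1.8)·(-1.8) + (0.2)·(0.2) + (-0.8)·(-0.8) + (2.2)·(2.2)) / 4 = 8.8/4 = 2.2
  S[X_1,X_2] = ((0.2)·(2) + (-1.8)·(3) + (0.2)·(-4) + (-0.8)·(-3) + (2.2)·(2)) / 4 = 1/4 = 0.25
  S[X_2,X_2] = ((2)·(2) + (3)·(3) + (-4)·(-4) + (-3)·(-3) + (2)·(2)) / 4 = 42/4 = 10.5
  S = [[2.2, 0.25],
 [0.25, 10.5]].

Step 3 — invert S. det(S) = 2.2·10.5 - (0.25)² = 23.0375.
  S^{-1} = (1/det) · [[d, -b], [-b, a]] = [[0.4558, -0.0109],
 [-0.0109, 0.0955]].

Step 4 — quadratic form (x̄ - mu_0)^T · S^{-1} · (x̄ - mu_0):
  S^{-1} · (x̄ - mu_0) = (0.3972, -0.2952),
  (x̄ - mu_0)^T · [...] = (0.8)·(0.3972) + (-3)·(-0.2952) = 1.2033.

Step 5 — scale by n: T² = 5 · 1.2033 = 6.0163.

T² ≈ 6.0163


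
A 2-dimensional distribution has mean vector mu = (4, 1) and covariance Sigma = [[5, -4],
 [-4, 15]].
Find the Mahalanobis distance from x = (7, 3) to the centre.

Step 1 — centre the observation: (x - mu) = (3, 2).

Step 2 — invert Sigma. det(Sigma) = 5·15 - (-4)² = 59.
  Sigma^{-1} = (1/det) · [[d, -b], [-b, a]] = [[0.2542, 0.0678],
 [0.0678, 0.0847]].

Step 3 — form the quadratic (x - mu)^T · Sigma^{-1} · (x - mu):
  Sigma^{-1} · (x - mu) = (0.8983, 0.3729).
  (x - mu)^T · [Sigma^{-1} · (x - mu)] = (3)·(0.8983) + (2)·(0.3729) = 3.4407.

Step 4 — take square root: d = √(3.4407) ≈ 1.8549.

d(x, mu) = √(3.4407) ≈ 1.8549


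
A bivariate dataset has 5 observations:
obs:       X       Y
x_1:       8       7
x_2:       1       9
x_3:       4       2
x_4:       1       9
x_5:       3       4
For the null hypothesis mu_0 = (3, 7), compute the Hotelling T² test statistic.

Step 1 — sample mean vector:
  mean(X) = (8 + 1 + 4 + 1 + 3) / 5 = 17/5 = 3.4
  mean(Y) = (7 + 9 + 2 + 9 + 4) / 5 = 31/5 = 6.2
  x̄ = (3.4, 6.2),  deviation x̄ - mu_0 = (3.4, 6.2) - (3, 7) = (0.4, -0.8).

Step 2 — sample covariance matrix, S[i,j] = (1/(n-1)) · Σ_k (x_{k,i} - mean_i) · (x_{k,j} - mean_j), divisor n-1 = 4:
  S[X,X] = ((4.6)·(4.6) + (-2.4)·(-2.4) + (0.6)·(0.6) + (-2.4)·(-2.4) + (-0.4)·(-0.4)) / 4 = 33.2/4 = 8.3
  S[X,Y] = ((4.6)·(0.8) + (-2.4)·(2.8) + (0.6)·(-4.2) + (-2.4)·(2.8) + (-0.4)·(-2.2)) / 4 = -11.4/4 = -2.85
  S[Y,Y] = ((0.8)·(0.8) + (2.8)·(2.8) + (-4.2)·(-4.2) + (2.8)·(2.8) + (-2.2)·(-2.2)) / 4 = 38.8/4 = 9.7
  S = [[8.3, -2.85],
 [-2.85, 9.7]].

Step 3 — invert S. det(S) = 8.3·9.7 - (-2.85)² = 72.3875.
  S^{-1} = (1/det) · [[d, -b], [-b, a]] = [[0.134, 0.0394],
 [0.0394, 0.1147]].

Step 4 — quadratic form (x̄ - mu_0)^T · S^{-1} · (x̄ - mu_0):
  S^{-1} · (x̄ - mu_0) = (0.0221, -0.076),
  (x̄ - mu_0)^T · [...] = (0.4)·(0.0221) + (-0.8)·(-0.076) = 0.0696.

Step 5 — scale by n: T² = 5 · 0.0696 = 0.3481.

T² ≈ 0.3481


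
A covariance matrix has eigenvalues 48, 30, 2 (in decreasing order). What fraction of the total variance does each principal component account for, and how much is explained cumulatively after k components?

Step 1 — total variance = trace(Sigma) = Σ λ_i = 48 + 30 + 2 = 80.

Step 2 — fraction explained by component i = λ_i / Σ λ:
  PC1: 48/80 = 0.6
  PC2: 30/80 = 0.375
  PC3: 2/80 = 0.025

Step 3 — cumulative fraction after k components = (λ_1 + ... + λ_k) / Σ λ:
  k = 1: 48/80 = 0.6
  k = 2: (48 + 30)/80 = 78/80 = 0.975
  k = 3: (48 + 30 + 2)/80 = 80/80 = 1

Summary (fraction, with percent):

explained: PC1 0.6 (60%), PC2 0.375 (37.5%), PC3 0.025 (2.5%);  cumulative: 0.6, 0.975, 1


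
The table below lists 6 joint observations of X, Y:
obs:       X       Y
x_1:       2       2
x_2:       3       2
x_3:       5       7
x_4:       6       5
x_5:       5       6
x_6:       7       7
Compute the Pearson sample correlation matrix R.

Step 1 — column means:
  mean(X) = (2 + 3 + 5 + 6 + 5 + 7) / 6 = 28/6 = 4.6667
  mean(Y) = (2 + 2 + 7 + 5 + 6 + 7) / 6 = 29/6 = 4.8333

Step 2 — sample variances and covariances s[i,j] = (1/(n-1)) · Σ_k (x_{k,i} - mean_i) · (x_{k,j} - mean_j), with n-1 = 5:
  s[X,X] = ((-2.6667)·(-2.6667) + (-1.6667)·(-1.6667) + (0.3333)·(0.3333) + (1.3333)·(1.3333) + (0.3333)·(0.3333) + (2.3333)·(2.3333)) / 5 = 17.3333/5 = 3.4667
  s[X,Y] = ((-2.6667)·(-2.8333) + (-1.6667)·(-2.8333) + (0.3333)·(2.1667) + (1.3333)·(0.1667) + (0.3333)·(1.1667) + (2.3333)·(2.1667)) / 5 = 18.6667/5 = 3.7333
  s[Y,Y] = ((-2.8333)·(-2.8333) + (-2.8333)·(-2.8333) + (2.1667)·(2.1667) + (0.1667)·(0.1667) + (1.1667)·(1.1667) + (2.1667)·(2.1667)) / 5 = 26.8333/5 = 5.3667
  Sample standard deviations s_i = √(s[i,i]):
  s(X) = √(3.4667) = 1.8619
  s(Y) = √(5.3667) = 2.3166

Step 3 — r_{ij} = s_{ij} / (s_i · s_j):
  r[X,X] = 1 (diagonal).
  r[X,Y] = 3.7333 / (1.8619 · 2.3166) = 3.7333 / 4.3133 = 0.8655
  r[Y,Y] = 1 (diagonal).

R is symmetric with unit diagonal. Assembling:

R = [[1, 0.8655],
 [0.8655, 1]]


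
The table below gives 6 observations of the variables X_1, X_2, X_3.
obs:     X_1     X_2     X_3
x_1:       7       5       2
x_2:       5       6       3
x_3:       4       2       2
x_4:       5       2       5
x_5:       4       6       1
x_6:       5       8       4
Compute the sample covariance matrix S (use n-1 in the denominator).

Step 1 — column means:
  mean(X_1) = (7 + 5 + 4 + 5 + 4 + 5) / 6 = 30/6 = 5
  mean(X_2) = (5 + 6 + 2 + 2 + 6 + 8) / 6 = 29/6 = 4.8333
  mean(X_3) = (2 + 3 + 2 + 5 + 1 + 4) / 6 = 17/6 = 2.8333

Step 2 — sample covariance S[i,j] = (1/(n-1)) · Σ_k (x_{k,i} - mean_i) · (x_{k,j} - mean_j), with n-1 = 5.
  S[X_1,X_1] = ((2)·(2) + (0)·(0) + (-1)·(-1) + (0)·(0) + (-1)·(-1) + (0)·(0)) / 5 = 6/5 = 1.2
  S[X_1,X_2] = ((2)·(0.1667) + (0)·(1.1667) + (-1)·(-2.8333) + (0)·(-2.8333) + (-1)·(1.1667) + (0)·(3.1667)) / 5 = 2/5 = 0.4
  S[X_1,X_3] = ((2)·(-0.8333) + (0)·(0.1667) + (-1)·(-0.8333) + (0)·(2.1667) + (-1)·(-1.8333) + (0)·(1.1667)) / 5 = 1/5 = 0.2
  S[X_2,X_2] = ((0.1667)·(0.1667) + (1.1667)·(1.1667) + (-2.8333)·(-2.8333) + (-2.8333)·(-2.8333) + (1.1667)·(1.1667) + (3.1667)·(3.1667)) / 5 = 28.8333/5 = 5.7667
  S[X_2,X_3] = ((0.1667)·(-0.8333) + (1.1667)·(0.1667) + (-2.8333)·(-0.8333) + (-2.8333)·(2.1667) + (1.1667)·(-1.8333) + (3.1667)·(1.1667)) / 5 = -2.1667/5 = -0.4333
  S[X_3,X_3] = ((-0.8333)·(-0.8333) + (0.1667)·(0.1667) + (-0.8333)·(-0.8333) + (2.1667)·(2.1667) + (-1.8333)·(-1.8333) + (1.1667)·(1.1667)) / 5 = 10.8333/5 = 2.1667

S is symmetric (S[j,i] = S[i,j]). Assembling:

S = [[1.2, 0.4, 0.2],
 [0.4, 5.7667, -0.4333],
 [0.2, -0.4333, 2.1667]]


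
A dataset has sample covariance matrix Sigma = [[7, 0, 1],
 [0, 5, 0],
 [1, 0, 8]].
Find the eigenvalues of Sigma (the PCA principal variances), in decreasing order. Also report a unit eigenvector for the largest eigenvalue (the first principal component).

Step 1 — characteristic polynomial p(λ) = det(λI - Sigma) = λ³ - tr·λ² + c_1·λ - det, where tr = trace, c_1 = sum of the principal 2×2 minors, det = det(Sigma):
  tr = 7 + 5 + 8 = 20,
  c_1 = (7·5 - (0)²) + (7·8 - (1)²) + (5·8 - (0)²) = 35 + 55 + 40 = 130,
  det = 7·(5·8 - (0)²) - (0)·((0)·8 - (0)·(1)) + (1)·((0)·(0) - 5·(1)) = 7·(40) - (0)·(0) + (1)·(-5) = 275.
  So p(λ) = λ³ - 20λ² + 130λ - 275.
Step 2 — look for an integer root (rational root theorem: any rational root is an integer divisor of 275). Testing λ = 5:
  p(5) = 125 - 500 + 650 - 275 = 0  ✓
  Dividing out (λ - 5): p(λ) = (λ - 5)(λ² - 15λ + 55).
Step 3 — remaining eigenvalues from the quadratic λ² - 15λ + 55 = 0:
  Δ = 15² - 4·55 = 225 - 220 = 5,  λ = (15 ± √5)/2 = (15 ± 2.2361)/2 ≈ 8.618 or 6.382.
  Sorted: λ_1 = 8.618,  λ_2 = 6.382,  λ_3 = 5  (check: sum = 20 = tr ✓).

Step 4 — unit eigenvector for λ_1 ≈ 8.618: v spans the null space of (Sigma - λ_1 I), whose rows are
  r_1 = (-1.618, 0, 1),  r_2 = (0, -3.618, 0),  r_3 = (1, 0, -0.618).
  v is orthogonal to every row, so take v ∝ r_1 × r_2 = ((0)·(0) - (1)·(-3.618), (1)·(0) - (-1.618)·(0), (-1.618)·(-3.618) - (0)·(0)) ≈ (3.618, 0, 5.8541).
  Let u = (3.618, 0, 5.8541).
  ||u|| = √((3.618)² + (0)² + (5.8541)²) = √(47.3607) ≈ 6.8819,  v_1 = u/||u|| ≈ (0.5257, 0, 0.8507) (||v_1|| = 1).

λ_1 = 8.618,  λ_2 = 6.382,  λ_3 = 5;  v_1 ≈ (0.5257, 0, 0.8507)


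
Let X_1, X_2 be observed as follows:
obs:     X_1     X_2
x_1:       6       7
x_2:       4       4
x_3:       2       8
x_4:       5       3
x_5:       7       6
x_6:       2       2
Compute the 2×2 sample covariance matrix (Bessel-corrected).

Step 1 — column means:
  mean(X_1) = (6 + 4 + 2 + 5 + 7 + 2) / 6 = 26/6 = 4.3333
  mean(X_2) = (7 + 4 + 8 + 3 + 6 + 2) / 6 = 30/6 = 5

Step 2 — sample covariance S[i,j] = (1/(n-1)) · Σ_k (x_{k,i} - mean_i) · (x_{k,j} - mean_j), with n-1 = 5.
  S[X_1,X_1] = ((1.6667)·(1.6667) + (-0.3333)·(-0.3333) + (-2.3333)·(-2.3333) + (0.6667)·(0.6667) + (2.6667)·(2.6667) + (-2.3333)·(-2.3333)) / 5 = 21.3333/5 = 4.2667
  S[X_1,X_2] = ((1.6667)·(2) + (-0.3333)·(-1) + (-2.3333)·(3) + (0.6667)·(-2) + (2.6667)·(1) + (-2.3333)·(-3)) / 5 = 5/5 = 1
  S[X_2,X_2] = ((2)·(2) + (-1)·(-1) + (3)·(3) + (-2)·(-2) + (1)·(1) + (-3)·(-3)) / 5 = 28/5 = 5.6

S is symmetric (S[j,i] = S[i,j]). Assembling:

S = [[4.2667, 1],
 [1, 5.6]]


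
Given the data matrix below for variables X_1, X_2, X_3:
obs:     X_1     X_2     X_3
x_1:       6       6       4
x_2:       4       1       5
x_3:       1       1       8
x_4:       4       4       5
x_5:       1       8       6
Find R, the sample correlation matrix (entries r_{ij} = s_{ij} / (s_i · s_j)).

Step 1 — column means:
  mean(X_1) = (6 + 4 + 1 + 4 + 1) / 5 = 16/5 = 3.2
  mean(X_2) = (6 + 1 + 1 + 4 + 8) / 5 = 20/5 = 4
  mean(X_3) = (4 + 5 + 8 + 5 + 6) / 5 = 28/5 = 5.6

Step 2 — sample variances and covariances s[i,j] = (1/(n-1)) · Σ_k (x_{k,i} - mean_i) · (x_{k,j} - mean_j), with n-1 = 4:
  s[X_1,X_1] = ((2.8)·(2.8) + (0.8)·(0.8) + (-2.2)·(-2.2) + (0.8)·(0.8) + (-2.2)·(-2.2)) / 4 = 18.8/4 = 4.7
  s[X_1,X_2] = ((2.8)·(2) + (0.8)·(-3) + (-2.2)·(-3) + (0.8)·(0) + (-2.2)·(4)) / 4 = 1/4 = 0.25
  s[X_1,X_3] = ((2.8)·(-1.6) + (0.8)·(-0.6) + (-2.2)·(2.4) + (0.8)·(-0.6) + (-2.2)·(0.4)) / 4 = -11.6/4 = -2.9
  s[X_2,X_2] = ((2)·(2) + (-3)·(-3) + (-3)·(-3) + (0)·(0) + (4)·(4)) / 4 = 38/4 = 9.5
  s[X_2,X_3] = ((2)·(-1.6) + (-3)·(-0.6) + (-3)·(2.4) + (0)·(-0.6) + (4)·(0.4)) / 4 = -7/4 = -1.75
  s[X_3,X_3] = ((-1.6)·(-1.6) + (-0.6)·(-0.6) + (2.4)·(2.4) + (-0.6)·(-0.6) + (0.4)·(0.4)) / 4 = 9.2/4 = 2.3
  Sample standard deviations s_i = √(s[i,i]):
  s(X_1) = √(4.7) = 2.1679
  s(X_2) = √(9.5) = 3.0822
  s(X_3) = √(2.3) = 1.5166

Step 3 — r_{ij} = s_{ij} / (s_i · s_j):
  r[X_1,X_1] = 1 (diagonal).
  r[X_1,X_2] = 0.25 / (2.1679 · 3.0822) = 0.25 / 6.6821 = 0.0374
  r[X_1,X_3] = -2.9 / (2.1679 · 1.5166) = -2.9 / 3.2879 = -0.882
  r[X_2,X_2] = 1 (diagonal).
  r[X_2,X_3] = -1.75 / (3.0822 · 1.5166) = -1.75 / 4.6744 = -0.3744
  r[X_3,X_3] = 1 (diagonal).

R is symmetric with unit diagonal. Assembling:

R = [[1, 0.0374, -0.882],
 [0.0374, 1, -0.3744],
 [-0.882, -0.3744, 1]]


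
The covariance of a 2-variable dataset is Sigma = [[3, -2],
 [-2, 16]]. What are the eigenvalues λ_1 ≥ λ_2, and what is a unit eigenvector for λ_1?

Step 1 — characteristic polynomial of 2×2 Sigma:
  det(Sigma - λI) = λ² - trace · λ + det = 0.
  trace = 3 + 16 = 19, det = 3·16 - (-2)² = 44.
Step 2 — discriminant:
  Δ = trace² - 4·det = 361 - 176 = 185.
Step 3 — eigenvalues:
  λ = (trace ± √Δ)/2 = (19 ± 13.6015)/2,
  λ_1 = 16.3007,  λ_2 = 2.6993.

Step 4 — unit eigenvector for λ_1: solve (Sigma - λ_1 I)v = 0. First row:
  (3 - 16.3007)·v_x + (-2)·v_y = 0, i.e. (-13.3007)·v_x + (-2)·v_y = 0,
  so v ∝ (b, λ_1 - a) = (-2, 13.3007); multiply by -1 so the first entry is positive: u = (2, -13.3007).
  ||u|| = √((2)² + (-13.3007)²) = √(180.9096) ≈ 13.4503,
  v_1 = u/||u|| ≈ (0.1487, -0.9889) (||v_1|| = 1).

λ_1 = 16.3007,  λ_2 = 2.6993;  v_1 ≈ (0.1487, -0.9889)


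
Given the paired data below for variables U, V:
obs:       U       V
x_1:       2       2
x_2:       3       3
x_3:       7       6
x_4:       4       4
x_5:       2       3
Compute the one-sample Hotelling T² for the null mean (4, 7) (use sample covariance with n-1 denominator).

Step 1 — sample mean vector:
  mean(U) = (2 + 3 + 7 + 4 + 2) / 5 = 18/5 = 3.6
  mean(V) = (2 + 3 + 6 + 4 + 3) / 5 = 18/5 = 3.6
  x̄ = (3.6, 3.6),  deviation x̄ - mu_0 = (3.6, 3.6) - (4, 7) = (-0.4, -3.4).

Step 2 — sample covariance matrix, S[i,j] = (1/(n-1)) · Σ_k (x_{k,i} - mean_i) · (x_{k,j} - mean_j), divisor n-1 = 4:
  S[U,U] = ((-1.6)·(-1.6) + (-0.6)·(-0.6) + (3.4)·(3.4) + (0.4)·(0.4) + (-1.6)·(-1.6)) / 4 = 17.2/4 = 4.3
  S[U,V] = ((-1.6)·(-1.6) + (-0.6)·(-0.6) + (3.4)·(2.4) + (0.4)·(0.4) + (-1.6)·(-0.6)) / 4 = 12.2/4 = 3.05
  S[V,V] = ((-1.6)·(-1.6) + (-0.6)·(-0.6) + (2.4)·(2.4) + (0.4)·(0.4) + (-0.6)·(-0.6)) / 4 = 9.2/4 = 2.3
  S = [[4.3, 3.05],
 [3.05, 2.3]].

Step 3 — invert S. det(S) = 4.3·2.3 - (3.05)² = 0.5875.
  S^{-1} = (1/det) · [[d, -b], [-b, a]] = [[3.9149, -5.1915],
 [-5.1915, 7.3191]].

Step 4 — quadratic form (x̄ - mu_0)^T · S^{-1} · (x̄ - mu_0):
  S^{-1} · (x̄ - mu_0) = (16.0851, -22.8085),
  (x̄ - mu_0)^T · [...] = (-0.4)·(16.0851) + (-3.4)·(-22.8085) = 71.1149.

Step 5 — scale by n: T² = 5 · 71.1149 = 355.5745.

T² ≈ 355.5745


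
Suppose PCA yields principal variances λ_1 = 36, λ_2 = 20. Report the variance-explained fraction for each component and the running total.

Step 1 — total variance = trace(Sigma) = Σ λ_i = 36 + 20 = 56.

Step 2 — fraction explained by component i = λ_i / Σ λ:
  PC1: 36/56 = 0.6429
  PC2: 20/56 = 0.3571

Step 3 — cumulative fraction after k components = (λ_1 + ... + λ_k) / Σ λ:
  k = 1: 36/56 = 0.6429
  k = 2: (36 + 20)/56 = 56/56 = 1

Summary (fraction, with percent):

explained: PC1 0.6429 (64.29%), PC2 0.3571 (35.71%);  cumulative: 0.6429, 1


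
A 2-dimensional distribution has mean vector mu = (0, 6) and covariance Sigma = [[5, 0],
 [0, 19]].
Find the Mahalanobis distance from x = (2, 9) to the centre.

Step 1 — centre the observation: (x - mu) = (2, 3).

Step 2 — invert Sigma. det(Sigma) = 5·19 - (0)² = 95.
  Sigma^{-1} = (1/det) · [[d, -b], [-b, a]] = [[0.2, 0],
 [0, 0.0526]].

Step 3 — form the quadratic (x - mu)^T · Sigma^{-1} · (x - mu):
  Sigma^{-1} · (x - mu) = (0.4, 0.1579).
  (x - mu)^T · [Sigma^{-1} · (x - mu)] = (2)·(0.4) + (3)·(0.1579) = 1.2737.

Step 4 — take square root: d = √(1.2737) ≈ 1.1286.

d(x, mu) = √(1.2737) ≈ 1.1286


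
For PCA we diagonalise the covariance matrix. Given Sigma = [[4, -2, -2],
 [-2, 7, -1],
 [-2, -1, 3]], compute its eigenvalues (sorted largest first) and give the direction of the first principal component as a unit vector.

Step 1 — characteristic polynomial p(λ) = det(λI - Sigma) = λ³ - tr·λ² + c_1·λ - det, where tr = trace, c_1 = sum of the principal 2×2 minors, det = det(Sigma):
  tr = 4 + 7 + 3 = 14,
  c_1 = (4·7 - (-2)²) + (4·3 - (-2)²) + (7·3 - (-1)²) = 24 + 8 + 20 = 52,
  det = 4·(7·3 - (-1)²) - (-2)·((-2)·3 - (-1)·(-2)) + (-2)·((-2)·(-1) - 7·(-2)) = 4·(20) - (-2)·(-8) + (-2)·(16) = 32.
  So p(λ) = λ³ - 14λ² + 52λ - 32.
Step 2 — look for an integer root (rational root theorem: any rational root is an integer divisor of 32). Testing λ = 8:
  p(8) = 512 - 896 + 416 - 32 = 0  ✓
  Dividing out (λ - 8): p(λ) = (λ - 8)(λ² - 6λ + 4).
Step 3 — remaining eigenvalues from the quadratic λ² - 6λ + 4 = 0:
  Δ = 6² - 4·4 = 36 - 16 = 20,  λ = (6 ± √20)/2 = (6 ± 4.4721)/2 ≈ 5.2361 or 0.7639.
  Sorted: λ_1 = 8,  λ_2 = 5.2361,  λ_3 = 0.7639  (check: sum = 14 = tr ✓).

Step 4 — unit eigenvector for λ_1 = 8: v spans the null space of (Sigma - λ_1 I), whose rows are
  r_1 = (-4, -2, -2),  r_2 = (-2, -1, -1),  r_3 = (-2, -1, -5).
  v is orthogonal to every row, so take v ∝ r_1 × r_3 = ((-2)·(-5) - (-2)·(-1), (-2)·(-2) - (-4)·(-5), (-4)·(-1) - (-2)·(-2)) = (8, -16, 0).
  Rescale (divide by 8): u = (1, -2, 0).
  ||u|| = √((1)² + (-2)² + (0)²) = √(5) ≈ 2.2361,  v_1 = u/||u|| ≈ (0.4472, -0.8944, 0) (||v_1|| = 1).

λ_1 = 8,  λ_2 = 5.2361,  λ_3 = 0.7639;  v_1 ≈ (0.4472, -0.8944, 0)


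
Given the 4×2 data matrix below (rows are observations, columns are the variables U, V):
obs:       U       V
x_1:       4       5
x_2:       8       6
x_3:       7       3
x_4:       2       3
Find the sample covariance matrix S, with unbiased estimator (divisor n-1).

Step 1 — column means:
  mean(U) = (4 + 8 + 7 + 2) / 4 = 21/4 = 5.25
  mean(V) = (5 + 6 + 3 + 3) / 4 = 17/4 = 4.25

Step 2 — sample covariance S[i,j] = (1/(n-1)) · Σ_k (x_{k,i} - mean_i) · (x_{k,j} - mean_j), with n-1 = 3.
  S[U,U] = ((-1.25)·(-1.25) + (2.75)·(2.75) + (1.75)·(1.75) + (-3.25)·(-3.25)) / 3 = 22.75/3 = 7.5833
  S[U,V] = ((-1.25)·(0.75) + (2.75)·(1.75) + (1.75)·(-1.25) + (-3.25)·(-1.25)) / 3 = 5.75/3 = 1.9167
  S[V,V] = ((0.75)·(0.75) + (1.75)·(1.75) + (-1.25)·(-1.25) + (-1.25)·(-1.25)) / 3 = 6.75/3 = 2.25

S is symmetric (S[j,i] = S[i,j]). Assembling:

S = [[7.5833, 1.9167],
 [1.9167, 2.25]]


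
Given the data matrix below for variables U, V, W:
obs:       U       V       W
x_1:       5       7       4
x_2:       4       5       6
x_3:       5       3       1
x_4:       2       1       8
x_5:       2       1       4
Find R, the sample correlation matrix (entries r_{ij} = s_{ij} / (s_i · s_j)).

Step 1 — column means:
  mean(U) = (5 + 4 + 5 + 2 + 2) / 5 = 18/5 = 3.6
  mean(V) = (7 + 5 + 3 + 1 + 1) / 5 = 17/5 = 3.4
  mean(W) = (4 + 6 + 1 + 8 + 4) / 5 = 23/5 = 4.6

Step 2 — sample variances and covariances s[i,j] = (1/(n-1)) · Σ_k (x_{k,i} - mean_i) · (x_{k,j} - mean_j), with n-1 = 4:
  s[U,U] = ((1.4)·(1.4) + (0.4)·(0.4) + (1.4)·(1.4) + (-1.6)·(-1.6) + (-1.6)·(-1.6)) / 4 = 9.2/4 = 2.3
  s[U,V] = ((1.4)·(3.6) + (0.4)·(1.6) + (1.4)·(-0.4) + (-1.6)·(-2.4) + (-1.6)·(-2.4)) / 4 = 12.8/4 = 3.2
  s[U,W] = ((1.4)·(-0.6) + (0.4)·(1.4) + (1.4)·(-3.6) + (-1.6)·(3.4) + (-1.6)·(-0.6)) / 4 = -9.8/4 = -2.45
  s[V,V] = ((3.6)·(3.6) + (1.6)·(1.6) + (-0.4)·(-0.4) + (-2.4)·(-2.4) + (-2.4)·(-2.4)) / 4 = 27.2/4 = 6.8
  s[V,W] = ((3.6)·(-0.6) + (1.6)·(1.4) + (-0.4)·(-3.6) + (-2.4)·(3.4) + (-2.4)·(-0.6)) / 4 = -5.2/4 = -1.3
  s[W,W] = ((-0.6)·(-0.6) + (1.4)·(1.4) + (-3.6)·(-3.6) + (3.4)·(3.4) + (-0.6)·(-0.6)) / 4 = 27.2/4 = 6.8
  Sample standard deviations s_i = √(s[i,i]):
  s(U) = √(2.3) = 1.5166
  s(V) = √(6.8) = 2.6077
  s(W) = √(6.8) = 2.6077

Step 3 — r_{ij} = s_{ij} / (s_i · s_j):
  r[U,U] = 1 (diagonal).
  r[U,V] = 3.2 / (1.5166 · 2.6077) = 3.2 / 3.9547 = 0.8092
  r[U,W] = -2.45 / (1.5166 · 2.6077) = -2.45 / 3.9547 = -0.6195
  r[V,V] = 1 (diagonal).
  r[V,W] = -1.3 / (2.6077 · 2.6077) = -1.3 / 6.8 = -0.1912
  r[W,W] = 1 (diagonal).

R is symmetric with unit diagonal. Assembling:

R = [[1, 0.8092, -0.6195],
 [0.8092, 1, -0.1912],
 [-0.6195, -0.1912, 1]]
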